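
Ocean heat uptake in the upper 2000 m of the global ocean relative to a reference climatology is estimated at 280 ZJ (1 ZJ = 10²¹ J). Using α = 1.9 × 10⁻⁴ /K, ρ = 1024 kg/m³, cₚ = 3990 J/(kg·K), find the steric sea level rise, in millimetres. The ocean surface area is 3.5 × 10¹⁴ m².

Δh ≈ 37.2 mm

Per unit area: Q = 280×10²¹ / (3.5×10¹⁴) = 8×10⁸ J/m²
Δh = αQ/(ρcₚ) = 1.9×10⁻⁴ × 8×10⁸ / (1024 × 3990) ≈ 0.037202 m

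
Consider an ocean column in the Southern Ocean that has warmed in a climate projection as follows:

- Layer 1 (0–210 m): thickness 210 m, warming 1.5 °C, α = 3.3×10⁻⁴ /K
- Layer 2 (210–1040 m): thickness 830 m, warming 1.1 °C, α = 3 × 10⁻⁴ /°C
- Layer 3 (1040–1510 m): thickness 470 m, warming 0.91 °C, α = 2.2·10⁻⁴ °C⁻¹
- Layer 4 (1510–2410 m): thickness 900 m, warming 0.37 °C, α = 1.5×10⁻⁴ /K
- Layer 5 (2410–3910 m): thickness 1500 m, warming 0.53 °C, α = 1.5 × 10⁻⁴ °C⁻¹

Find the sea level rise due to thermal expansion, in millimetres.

0–210 m: 1.5 × 3.3×10⁻⁴ × 210 = 0.10395 m
Layer 2: 1.1 × 3×10⁻⁴ × 830 = 0.27390 m
0.91 × 470 × 2.2×10⁻⁴ = 0.094094 m
Layer 4: 0.37 × 900 × 1.5×10⁻⁴ = 0.04995 m
0.53 × 1500 × 1.5×10⁻⁴ = 0.11925 m
Δh = 0.10395 + 0.27390 + 0.094094 + 0.04995 + 0.11925 = 0.641144 m

Δh ≈ 641 mm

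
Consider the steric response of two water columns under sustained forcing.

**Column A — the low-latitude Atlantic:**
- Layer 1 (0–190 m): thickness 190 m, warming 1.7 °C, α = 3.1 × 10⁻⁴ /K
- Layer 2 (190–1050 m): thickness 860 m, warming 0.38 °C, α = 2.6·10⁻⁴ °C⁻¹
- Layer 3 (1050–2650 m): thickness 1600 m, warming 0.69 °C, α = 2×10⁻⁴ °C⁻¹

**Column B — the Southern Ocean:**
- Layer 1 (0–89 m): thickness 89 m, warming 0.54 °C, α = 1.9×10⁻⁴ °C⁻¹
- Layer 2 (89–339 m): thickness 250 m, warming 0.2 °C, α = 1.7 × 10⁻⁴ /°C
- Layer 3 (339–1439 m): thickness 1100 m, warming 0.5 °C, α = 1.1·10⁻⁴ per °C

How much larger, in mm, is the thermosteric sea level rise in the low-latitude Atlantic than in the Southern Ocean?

328 mm

A 190 × 3.1×10⁻⁴ × 1.7 = 0.10013 m
A 190–1050 m: 2.6×10⁻⁴ × 0.38 × 860 = 0.084968 m
A 1050–2650 m: 0.69 × 1600 × 2×10⁻⁴ = 0.22080 m
A total: 0.405898 m
B Layer 1: 89 × 1.9×10⁻⁴ × 0.54 = 0.0091314 m
B Layer 2: 1.7×10⁻⁴ × 250 × 0.2 = 0.00850 m
B 339–1439 m: 1.1×10⁻⁴ × 0.5 × 1100 = 0.06050 m
B total: 0.0781314 m
Difference: 0.405898 − 0.0781314 = 0.3277666 m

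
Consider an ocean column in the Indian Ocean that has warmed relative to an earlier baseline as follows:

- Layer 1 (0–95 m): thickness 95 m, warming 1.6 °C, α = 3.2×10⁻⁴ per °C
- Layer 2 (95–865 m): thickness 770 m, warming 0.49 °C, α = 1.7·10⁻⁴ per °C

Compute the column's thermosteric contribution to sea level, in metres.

Layer 1: 1.6 × 3.2×10⁻⁴ × 95 = 0.04864 m
95–865 m: 0.49 × 1.7×10⁻⁴ × 770 = 0.064141 m
Δh = 0.04864 + 0.064141 = 0.112781 m ≈ 0.113 m

about 0.113 m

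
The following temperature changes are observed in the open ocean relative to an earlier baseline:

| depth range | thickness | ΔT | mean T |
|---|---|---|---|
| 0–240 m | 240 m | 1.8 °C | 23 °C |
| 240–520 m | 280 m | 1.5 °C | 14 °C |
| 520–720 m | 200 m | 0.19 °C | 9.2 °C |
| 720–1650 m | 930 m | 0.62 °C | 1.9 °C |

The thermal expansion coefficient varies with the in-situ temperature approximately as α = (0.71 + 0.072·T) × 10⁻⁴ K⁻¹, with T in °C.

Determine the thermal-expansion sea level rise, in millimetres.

Layer 1: α = (0.71 + 0.072×23)×10⁻⁴ = 2.366×10⁻⁴ K⁻¹
Layer 2: α = (0.71 + 0.072×14)×10⁻⁴ = 1.718×10⁻⁴ K⁻¹
Layer 3: α = (0.71 + 0.072×9.2)×10⁻⁴ = 1.3724×10⁻⁴ K⁻¹
Layer 4: α = (0.71 + 0.072×1.9)×10⁻⁴ = 0.8468×10⁻⁴ K⁻¹
Layer 1: 240 × 1.8 × 2.366×10⁻⁴ = 0.1022112 m
Layer 2: 1.718×10⁻⁴ × 1.5 × 280 = 0.072156 m
Layer 3: 1.3724×10⁻⁴ × 200 × 0.19 = 0.00521512 m
930 × 0.8468×10⁻⁴ × 0.62 = 0.048826488 m
Δh = 0.1022112 + 0.072156 + 0.00521512 + 0.048826488 = 0.228408808 m

about 230 mm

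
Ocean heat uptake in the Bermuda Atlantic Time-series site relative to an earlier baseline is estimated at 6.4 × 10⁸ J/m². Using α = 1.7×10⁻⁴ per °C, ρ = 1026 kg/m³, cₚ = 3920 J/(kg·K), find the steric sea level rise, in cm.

Δh = αQ/(ρcₚ) = 1.7×10⁻⁴ × 6.4×10⁸ / (1026 × 3920) ≈ 0.027052 m

about 2.71 cm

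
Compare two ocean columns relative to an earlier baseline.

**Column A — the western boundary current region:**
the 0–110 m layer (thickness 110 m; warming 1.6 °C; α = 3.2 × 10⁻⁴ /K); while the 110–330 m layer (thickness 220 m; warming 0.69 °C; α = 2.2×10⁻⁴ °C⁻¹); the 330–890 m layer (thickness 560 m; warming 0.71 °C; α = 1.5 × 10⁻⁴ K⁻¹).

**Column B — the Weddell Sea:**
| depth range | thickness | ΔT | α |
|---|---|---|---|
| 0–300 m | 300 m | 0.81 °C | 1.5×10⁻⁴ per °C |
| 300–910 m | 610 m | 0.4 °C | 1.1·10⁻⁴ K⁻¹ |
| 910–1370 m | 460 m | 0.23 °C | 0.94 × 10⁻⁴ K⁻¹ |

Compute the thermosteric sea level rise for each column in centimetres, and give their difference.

A 110 × 1.6 × 3.2×10⁻⁴ = 0.05632 m
A Layer 2: 220 × 0.69 × 2.2×10⁻⁴ = 0.033396 m
A 0.71 × 1.5×10⁻⁴ × 560 = 0.05964 m
A total: 0.149356 m
B Layer 1: 300 × 0.81 × 1.5×10⁻⁴ = 0.03645 m
B 610 × 0.4 × 1.1×10⁻⁴ = 0.02684 m
B 0.23 × 460 × 0.94×10⁻⁴ = 0.0099452 m
B total: 0.0732352 m
Difference: 0.149356 − 0.0732352 = 0.0761208 m

Δh_A ≈ 14.9 cm, Δh_B ≈ 7.32 cm; difference ≈ 7.61 cm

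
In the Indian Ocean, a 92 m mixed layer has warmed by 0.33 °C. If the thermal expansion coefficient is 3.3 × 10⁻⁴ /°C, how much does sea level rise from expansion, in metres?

about 0.0100 m

Δh = αΔT·H = 3.3×10⁻⁴ × 0.33 × 92 = 0.0100188 m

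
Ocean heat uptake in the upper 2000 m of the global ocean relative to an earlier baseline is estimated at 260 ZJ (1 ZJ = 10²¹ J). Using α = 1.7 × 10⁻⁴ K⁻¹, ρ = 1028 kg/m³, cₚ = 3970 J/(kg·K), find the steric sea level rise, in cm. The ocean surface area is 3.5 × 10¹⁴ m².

Per unit area: Q = 260×10²¹ / (3.5×10¹⁴) ≈ 7.429×10⁸ J/m²
Δh = αQ/(ρcₚ) = 1.7×10⁻⁴ × 7.429×10⁸ / (1028 × 3970) ≈ 0.030945 m

Δh ≈ 3.09 cm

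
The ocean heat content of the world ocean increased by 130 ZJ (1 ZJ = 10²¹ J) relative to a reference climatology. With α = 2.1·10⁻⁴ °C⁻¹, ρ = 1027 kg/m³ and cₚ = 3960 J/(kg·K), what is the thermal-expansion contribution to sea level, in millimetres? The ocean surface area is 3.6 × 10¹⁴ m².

about 18.6 mm

Per unit area: Q = 130×10²¹ / (3.6×10¹⁴) ≈ 3.611×10⁸ J/m²
Δh = αQ/(ρcₚ) = 2.1×10⁻⁴ × 3.611×10⁸ / (1027 × 3960) ≈ 0.018646 m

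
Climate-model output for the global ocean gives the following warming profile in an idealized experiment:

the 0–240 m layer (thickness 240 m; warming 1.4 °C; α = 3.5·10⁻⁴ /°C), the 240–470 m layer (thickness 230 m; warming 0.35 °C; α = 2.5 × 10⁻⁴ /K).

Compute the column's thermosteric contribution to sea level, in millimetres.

about 138 mm

240 × 3.5×10⁻⁴ × 1.4 = 0.11760 m
Layer 2: 2.5×10⁻⁴ × 0.35 × 230 = 0.020125 m
Δh = 0.11760 + 0.020125 = 0.137725 m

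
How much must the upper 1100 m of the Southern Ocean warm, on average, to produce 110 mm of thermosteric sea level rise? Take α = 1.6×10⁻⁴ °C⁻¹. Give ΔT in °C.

0.625 °C

ΔT = Δh/(αH) = 0.11 / (1.6×10⁻⁴ × 1100) = 0.6250 °C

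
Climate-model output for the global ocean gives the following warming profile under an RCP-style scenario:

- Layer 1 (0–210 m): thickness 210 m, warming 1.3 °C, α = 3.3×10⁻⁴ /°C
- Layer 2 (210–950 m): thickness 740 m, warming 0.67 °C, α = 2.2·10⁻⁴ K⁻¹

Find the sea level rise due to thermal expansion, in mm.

Layer 1: 3.3×10⁻⁴ × 210 × 1.3 = 0.09009 m
0.67 × 740 × 2.2×10⁻⁴ = 0.109076 m
Δh = 0.09009 + 0.109076 = 0.199166 m

Δh ≈ 199 mm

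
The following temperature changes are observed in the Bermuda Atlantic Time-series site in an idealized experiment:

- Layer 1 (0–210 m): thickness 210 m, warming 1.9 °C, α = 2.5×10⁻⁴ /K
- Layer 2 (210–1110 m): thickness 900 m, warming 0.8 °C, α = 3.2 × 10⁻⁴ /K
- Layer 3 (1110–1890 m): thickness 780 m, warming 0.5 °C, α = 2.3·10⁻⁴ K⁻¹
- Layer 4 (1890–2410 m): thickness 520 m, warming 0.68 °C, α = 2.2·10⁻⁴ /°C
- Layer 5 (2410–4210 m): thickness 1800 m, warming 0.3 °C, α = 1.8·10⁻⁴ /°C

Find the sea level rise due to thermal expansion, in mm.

about 595 mm

1.9 × 2.5×10⁻⁴ × 210 = 0.09975 m
0.8 × 900 × 3.2×10⁻⁴ = 0.23040 m
Layer 3: 780 × 0.5 × 2.3×10⁻⁴ = 0.08970 m
0.68 × 520 × 2.2×10⁻⁴ = 0.077792 m
1800 × 0.3 × 1.8×10⁻⁴ = 0.09720 m
Δh = 0.09975 + 0.23040 + 0.08970 + 0.077792 + 0.09720 = 0.594842 m ≈ 595 mm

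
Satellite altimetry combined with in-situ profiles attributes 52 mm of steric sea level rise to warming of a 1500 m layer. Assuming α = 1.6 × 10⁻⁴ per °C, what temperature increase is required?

ΔT ≈ 0.217 °C

ΔT = Δh/(αH) = 0.052 / (1.6×10⁻⁴ × 1500) ≈ 0.2167 °C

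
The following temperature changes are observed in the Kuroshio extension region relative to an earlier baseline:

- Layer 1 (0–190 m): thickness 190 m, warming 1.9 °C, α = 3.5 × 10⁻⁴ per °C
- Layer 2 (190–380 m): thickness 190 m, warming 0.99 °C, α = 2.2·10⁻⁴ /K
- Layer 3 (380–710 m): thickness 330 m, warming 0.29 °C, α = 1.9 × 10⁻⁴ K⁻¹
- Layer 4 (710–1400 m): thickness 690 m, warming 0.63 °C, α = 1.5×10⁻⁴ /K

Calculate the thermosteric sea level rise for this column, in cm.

0–190 m: 1.9 × 190 × 3.5×10⁻⁴ = 0.12635 m
Layer 2: 0.99 × 2.2×10⁻⁴ × 190 = 0.041382 m
0.29 × 1.9×10⁻⁴ × 330 = 0.018183 m
1.5×10⁻⁴ × 0.63 × 690 = 0.065205 m
Δh = 0.12635 + 0.041382 + 0.018183 + 0.065205 = 0.25112 m

Δh ≈ 25.1 cm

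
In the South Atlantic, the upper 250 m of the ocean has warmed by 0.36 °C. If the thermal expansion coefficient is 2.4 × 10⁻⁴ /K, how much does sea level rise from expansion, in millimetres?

21.6 mm of thermosteric rise

Δh = αΔT·H = 2.4×10⁻⁴ × 0.36 × 250 = 0.02160 m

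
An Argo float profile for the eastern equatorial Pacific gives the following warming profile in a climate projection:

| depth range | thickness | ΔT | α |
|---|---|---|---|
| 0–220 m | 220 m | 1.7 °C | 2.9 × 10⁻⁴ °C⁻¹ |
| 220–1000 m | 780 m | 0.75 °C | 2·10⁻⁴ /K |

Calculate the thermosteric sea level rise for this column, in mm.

0–220 m: 1.7 × 220 × 2.9×10⁻⁴ = 0.10846 m
Layer 2: 0.75 × 780 × 2×10⁻⁴ = 0.11700 m
Δh = 0.10846 + 0.11700 = 0.22546 m

230 mm of thermosteric rise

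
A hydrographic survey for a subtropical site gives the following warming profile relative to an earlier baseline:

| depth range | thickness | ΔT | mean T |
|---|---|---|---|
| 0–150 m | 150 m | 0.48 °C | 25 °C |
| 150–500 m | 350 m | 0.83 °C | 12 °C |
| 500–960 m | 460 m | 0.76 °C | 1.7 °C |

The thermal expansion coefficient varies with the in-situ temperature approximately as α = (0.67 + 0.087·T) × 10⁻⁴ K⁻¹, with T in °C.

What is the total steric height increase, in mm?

Layer 1: α = (0.67 + 0.087×25)×10⁻⁴ = 2.845×10⁻⁴ K⁻¹
Layer 2: α = (0.67 + 0.087×12)×10⁻⁴ = 1.714×10⁻⁴ K⁻¹
Layer 3: α = (0.67 + 0.087×1.7)×10⁻⁴ = 0.8179×10⁻⁴ K⁻¹
150 × 2.845×10⁻⁴ × 0.48 = 0.020484 m
150–500 m: 0.83 × 1.714×10⁻⁴ × 350 = 0.0497917 m
500–960 m: 460 × 0.76 × 0.8179×10⁻⁴ = 0.028593784 m
Δh = 0.020484 + 0.0497917 + 0.028593784 = 0.098869484 m

98.9 mm of thermosteric rise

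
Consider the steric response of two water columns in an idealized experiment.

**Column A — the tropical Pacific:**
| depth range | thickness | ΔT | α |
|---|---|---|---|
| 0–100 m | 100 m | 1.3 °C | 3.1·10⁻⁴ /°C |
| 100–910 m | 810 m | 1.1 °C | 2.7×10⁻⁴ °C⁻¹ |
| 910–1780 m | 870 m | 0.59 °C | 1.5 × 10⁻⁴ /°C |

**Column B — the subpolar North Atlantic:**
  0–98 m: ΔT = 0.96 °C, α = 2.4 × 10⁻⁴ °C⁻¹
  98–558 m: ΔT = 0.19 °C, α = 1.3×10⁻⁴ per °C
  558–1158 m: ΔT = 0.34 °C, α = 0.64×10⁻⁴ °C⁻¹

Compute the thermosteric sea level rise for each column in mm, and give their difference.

Δh_A ≈ 358 mm, Δh_B ≈ 47.0 mm; difference ≈ 311 mm

A 3.1×10⁻⁴ × 100 × 1.3 = 0.04030 m
A 810 × 1.1 × 2.7×10⁻⁴ = 0.24057 m
A 910–1780 m: 1.5×10⁻⁴ × 0.59 × 870 = 0.076995 m
A total: 0.357865 m
B 98 × 2.4×10⁻⁴ × 0.96 = 0.0225792 m
B 98–558 m: 1.3×10⁻⁴ × 460 × 0.19 = 0.011362 m
B 600 × 0.34 × 0.64×10⁻⁴ = 0.013056 m
B total: 0.0469972 m
Difference: 0.357865 − 0.0469972 = 0.3108678 m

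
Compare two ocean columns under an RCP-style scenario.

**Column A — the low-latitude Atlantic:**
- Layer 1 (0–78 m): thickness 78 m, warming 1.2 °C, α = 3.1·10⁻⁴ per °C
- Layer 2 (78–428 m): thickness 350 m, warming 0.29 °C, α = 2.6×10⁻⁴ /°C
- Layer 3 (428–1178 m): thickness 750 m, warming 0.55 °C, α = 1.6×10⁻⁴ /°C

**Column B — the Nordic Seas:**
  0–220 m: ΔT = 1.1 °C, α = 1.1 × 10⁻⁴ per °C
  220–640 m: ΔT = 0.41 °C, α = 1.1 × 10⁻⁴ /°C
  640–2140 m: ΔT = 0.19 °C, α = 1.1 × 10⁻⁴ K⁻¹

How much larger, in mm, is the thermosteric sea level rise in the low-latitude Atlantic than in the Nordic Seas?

44.5 mm

A Layer 1: 3.1×10⁻⁴ × 1.2 × 78 = 0.029016 m
A 78–428 m: 350 × 0.29 × 2.6×10⁻⁴ = 0.02639 m
A 428–1178 m: 1.6×10⁻⁴ × 0.55 × 750 = 0.06600 m
A total: 0.121406 m
B 0–220 m: 1.1 × 1.1×10⁻⁴ × 220 = 0.02662 m
B 220–640 m: 420 × 1.1×10⁻⁴ × 0.41 = 0.018942 m
B Layer 3: 0.19 × 1500 × 1.1×10⁻⁴ = 0.03135 m
B total: 0.076912 m
Difference: 0.121406 − 0.076912 = 0.044494 m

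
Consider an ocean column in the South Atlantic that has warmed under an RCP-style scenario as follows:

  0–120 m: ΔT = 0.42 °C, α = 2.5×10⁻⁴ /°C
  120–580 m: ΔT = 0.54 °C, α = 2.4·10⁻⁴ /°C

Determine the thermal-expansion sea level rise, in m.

Δh = 0.072 m

Layer 1: 120 × 0.42 × 2.5×10⁻⁴ = 0.01260 m
Layer 2: 460 × 0.54 × 2.4×10⁻⁴ = 0.059616 m
Δh = 0.01260 + 0.059616 = 0.072216 m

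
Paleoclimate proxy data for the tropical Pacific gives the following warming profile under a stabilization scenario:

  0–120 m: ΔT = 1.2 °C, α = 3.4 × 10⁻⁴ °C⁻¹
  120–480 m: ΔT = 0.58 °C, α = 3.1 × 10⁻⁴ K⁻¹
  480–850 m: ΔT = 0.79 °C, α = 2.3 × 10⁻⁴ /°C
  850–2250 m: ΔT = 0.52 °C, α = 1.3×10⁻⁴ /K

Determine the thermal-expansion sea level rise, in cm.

Layer 1: 1.2 × 120 × 3.4×10⁻⁴ = 0.04896 m
120–480 m: 0.58 × 360 × 3.1×10⁻⁴ = 0.064728 m
480–850 m: 0.79 × 370 × 2.3×10⁻⁴ = 0.067229 m
Layer 4: 0.52 × 1.3×10⁻⁴ × 1400 = 0.09464 m
Δh = 0.04896 + 0.064728 + 0.067229 + 0.09464 = 0.275557 m

28 cm of thermosteric rise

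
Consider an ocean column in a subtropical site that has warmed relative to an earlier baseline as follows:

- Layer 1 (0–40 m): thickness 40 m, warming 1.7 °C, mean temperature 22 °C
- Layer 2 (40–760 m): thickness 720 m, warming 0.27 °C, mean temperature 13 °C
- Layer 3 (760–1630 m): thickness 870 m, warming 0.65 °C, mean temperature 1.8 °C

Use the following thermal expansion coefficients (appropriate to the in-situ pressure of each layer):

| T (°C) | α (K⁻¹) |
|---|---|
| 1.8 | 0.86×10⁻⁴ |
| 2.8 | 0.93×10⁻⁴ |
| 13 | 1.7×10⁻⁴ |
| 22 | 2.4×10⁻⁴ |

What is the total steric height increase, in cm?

Δh = 9.80 cm

Layer 1 at 22 °C → α = 2.4×10⁻⁴ K⁻¹
Layer 2 at 13 °C → α = 1.7×10⁻⁴ K⁻¹
Layer 3 at 1.8 °C → α = 0.86×10⁻⁴ K⁻¹
0–40 m: 2.4×10⁻⁴ × 1.7 × 40 = 0.01632 m
40–760 m: 1.7×10⁻⁴ × 0.27 × 720 = 0.033048 m
0.65 × 870 × 0.86×10⁻⁴ = 0.048633 m
Δh = 0.01632 + 0.033048 + 0.048633 = 0.098001 m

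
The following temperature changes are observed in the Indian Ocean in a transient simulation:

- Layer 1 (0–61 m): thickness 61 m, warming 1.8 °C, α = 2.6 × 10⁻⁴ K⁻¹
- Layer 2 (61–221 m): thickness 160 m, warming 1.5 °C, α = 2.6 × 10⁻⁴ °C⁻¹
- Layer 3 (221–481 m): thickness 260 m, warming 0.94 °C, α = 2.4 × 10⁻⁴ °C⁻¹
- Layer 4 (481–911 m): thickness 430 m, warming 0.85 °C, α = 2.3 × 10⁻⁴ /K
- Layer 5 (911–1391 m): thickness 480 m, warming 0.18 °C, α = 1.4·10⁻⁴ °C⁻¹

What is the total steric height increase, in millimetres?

0–61 m: 2.6×10⁻⁴ × 61 × 1.8 = 0.028548 m
1.5 × 2.6×10⁻⁴ × 160 = 0.06240 m
Layer 3: 2.4×10⁻⁴ × 0.94 × 260 = 0.058656 m
Layer 4: 0.85 × 430 × 2.3×10⁻⁴ = 0.084065 m
911–1391 m: 480 × 1.4×10⁻⁴ × 0.18 = 0.012096 m
Δh = 0.028548 + 0.06240 + 0.058656 + 0.084065 + 0.012096 = 0.245765 m ≈ 250 mm

about 250 mm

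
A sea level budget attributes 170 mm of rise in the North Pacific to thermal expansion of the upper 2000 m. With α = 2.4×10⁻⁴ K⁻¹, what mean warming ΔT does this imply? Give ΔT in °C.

0.35 °C

ΔT = Δh/(αH) = 0.17 / (2.4×10⁻⁴ × 2000) ≈ 0.3542 °C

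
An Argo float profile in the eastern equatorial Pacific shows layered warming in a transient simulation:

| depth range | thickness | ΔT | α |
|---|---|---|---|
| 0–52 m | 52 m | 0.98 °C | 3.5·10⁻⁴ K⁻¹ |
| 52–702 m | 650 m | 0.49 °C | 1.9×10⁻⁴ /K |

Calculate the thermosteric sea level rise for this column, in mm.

78.4 mm

0.98 × 52 × 3.5×10⁻⁴ = 0.017836 m
Layer 2: 650 × 1.9×10⁻⁴ × 0.49 = 0.060515 m
Δh = 0.017836 + 0.060515 = 0.078351 m ≈ 78.4 mm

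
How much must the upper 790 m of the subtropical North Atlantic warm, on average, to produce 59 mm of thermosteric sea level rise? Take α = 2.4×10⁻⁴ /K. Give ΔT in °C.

ΔT = Δh/(αH) = 0.059 / (2.4×10⁻⁴ × 790) ≈ 0.3112 °C

about 0.311 °C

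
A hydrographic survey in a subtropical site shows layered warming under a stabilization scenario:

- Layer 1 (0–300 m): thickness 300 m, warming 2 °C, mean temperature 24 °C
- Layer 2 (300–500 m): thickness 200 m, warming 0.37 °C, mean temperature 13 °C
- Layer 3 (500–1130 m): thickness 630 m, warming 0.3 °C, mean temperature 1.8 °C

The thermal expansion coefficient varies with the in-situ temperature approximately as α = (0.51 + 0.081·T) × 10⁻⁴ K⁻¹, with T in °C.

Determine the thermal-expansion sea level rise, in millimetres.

Layer 1: α = (0.51 + 0.081×24)×10⁻⁴ = 2.454×10⁻⁴ K⁻¹
Layer 2: α = (0.51 + 0.081×13)×10⁻⁴ = 1.563×10⁻⁴ K⁻¹
Layer 3: α = (0.51 + 0.081×1.8)×10⁻⁴ = 0.6558×10⁻⁴ K⁻¹
Layer 1: 300 × 2 × 2.454×10⁻⁴ = 0.14724 m
0.37 × 200 × 1.563×10⁻⁴ = 0.0115662 m
500–1130 m: 0.3 × 630 × 0.6558×10⁻⁴ = 0.01239462 m
Δh = 0.14724 + 0.0115662 + 0.01239462 = 0.17120082 m

Δh = 171 mm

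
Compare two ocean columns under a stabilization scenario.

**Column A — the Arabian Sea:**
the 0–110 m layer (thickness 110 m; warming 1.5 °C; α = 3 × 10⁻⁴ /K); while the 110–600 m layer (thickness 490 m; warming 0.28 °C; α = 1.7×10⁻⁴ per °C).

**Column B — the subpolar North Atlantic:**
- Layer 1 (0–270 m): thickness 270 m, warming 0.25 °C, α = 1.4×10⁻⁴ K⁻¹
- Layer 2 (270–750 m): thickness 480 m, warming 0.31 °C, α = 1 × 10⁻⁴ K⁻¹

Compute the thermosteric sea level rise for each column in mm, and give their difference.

A: 72.8 mm; B: 24.3 mm; difference 48.5 mm

A 3×10⁻⁴ × 110 × 1.5 = 0.04950 m
A 1.7×10⁻⁴ × 490 × 0.28 = 0.023324 m
A total: 0.072824 m
B 0–270 m: 0.25 × 270 × 1.4×10⁻⁴ = 0.00945 m
B 0.31 × 480 × 1×10⁻⁴ = 0.01488 m
B total: 0.02433 m
Difference: 0.072824 − 0.02433 = 0.048494 m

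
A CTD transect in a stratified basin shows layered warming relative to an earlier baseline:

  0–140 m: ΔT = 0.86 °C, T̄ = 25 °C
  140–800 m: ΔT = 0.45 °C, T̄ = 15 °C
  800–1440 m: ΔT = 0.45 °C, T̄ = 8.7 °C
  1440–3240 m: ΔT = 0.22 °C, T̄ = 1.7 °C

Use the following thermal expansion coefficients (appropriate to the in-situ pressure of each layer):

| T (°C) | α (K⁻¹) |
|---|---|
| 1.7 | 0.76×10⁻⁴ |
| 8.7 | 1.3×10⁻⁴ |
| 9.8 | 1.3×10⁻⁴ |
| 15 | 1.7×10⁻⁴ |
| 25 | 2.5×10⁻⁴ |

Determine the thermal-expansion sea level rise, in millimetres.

Δh = 150 mm

Layer 1 at 25 °C → α = 2.5×10⁻⁴ K⁻¹
Layer 2 at 15 °C → α = 1.7×10⁻⁴ K⁻¹
Layer 3 at 8.7 °C → α = 1.3×10⁻⁴ K⁻¹
Layer 4 at 1.7 °C → α = 0.76×10⁻⁴ K⁻¹
Layer 1: 0.86 × 2.5×10⁻⁴ × 140 = 0.03010 m
660 × 0.45 × 1.7×10⁻⁴ = 0.05049 m
800–1440 m: 1.3×10⁻⁴ × 0.45 × 640 = 0.03744 m
1800 × 0.22 × 0.76×10⁻⁴ = 0.030096 m
Δh = 0.03010 + 0.05049 + 0.03744 + 0.030096 = 0.148126 m ≈ 150 mm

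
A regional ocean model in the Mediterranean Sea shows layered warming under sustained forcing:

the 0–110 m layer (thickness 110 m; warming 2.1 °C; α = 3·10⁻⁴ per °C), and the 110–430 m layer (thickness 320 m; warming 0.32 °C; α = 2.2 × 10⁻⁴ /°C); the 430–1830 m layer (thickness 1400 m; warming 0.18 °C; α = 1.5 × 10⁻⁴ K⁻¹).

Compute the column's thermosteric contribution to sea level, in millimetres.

130 mm of thermosteric rise

Layer 1: 2.1 × 110 × 3×10⁻⁴ = 0.06930 m
110–430 m: 320 × 0.32 × 2.2×10⁻⁴ = 0.022528 m
1400 × 1.5×10⁻⁴ × 0.18 = 0.03780 m
Δh = 0.06930 + 0.022528 + 0.03780 = 0.129628 m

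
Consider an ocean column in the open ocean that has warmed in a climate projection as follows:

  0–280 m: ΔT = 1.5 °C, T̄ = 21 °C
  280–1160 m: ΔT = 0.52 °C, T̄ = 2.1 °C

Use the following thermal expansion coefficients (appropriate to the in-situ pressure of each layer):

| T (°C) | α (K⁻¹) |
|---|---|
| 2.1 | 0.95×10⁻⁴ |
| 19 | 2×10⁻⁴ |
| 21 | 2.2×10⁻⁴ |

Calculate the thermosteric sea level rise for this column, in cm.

Layer 1 at 21 °C → α = 2.2×10⁻⁴ K⁻¹
Layer 2 at 2.1 °C → α = 0.95×10⁻⁴ K⁻¹
2.2×10⁻⁴ × 1.5 × 280 = 0.09240 m
280–1160 m: 0.52 × 880 × 0.95×10⁻⁴ = 0.043472 m
Δh = 0.09240 + 0.043472 = 0.135872 m ≈ 13.6 cm

13.6 cm of thermosteric rise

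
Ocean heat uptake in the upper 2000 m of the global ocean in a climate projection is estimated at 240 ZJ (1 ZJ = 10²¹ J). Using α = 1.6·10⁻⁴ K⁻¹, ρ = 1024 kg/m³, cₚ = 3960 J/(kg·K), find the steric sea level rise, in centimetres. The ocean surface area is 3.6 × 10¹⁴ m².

Per unit area: Q = 240×10²¹ / (3.6×10¹⁴) ≈ 6.667×10⁸ J/m²
Δh = αQ/(ρcₚ) = 1.6×10⁻⁴ × 6.667×10⁸ / (1024 × 3960) ≈ 0.026306 m

2.6 cm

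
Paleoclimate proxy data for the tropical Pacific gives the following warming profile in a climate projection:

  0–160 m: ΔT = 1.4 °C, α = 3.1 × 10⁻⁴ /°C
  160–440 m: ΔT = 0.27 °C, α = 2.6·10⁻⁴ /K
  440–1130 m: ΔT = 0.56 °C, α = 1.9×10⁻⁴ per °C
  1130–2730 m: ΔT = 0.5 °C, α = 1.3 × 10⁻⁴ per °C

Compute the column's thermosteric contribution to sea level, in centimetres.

3.1×10⁻⁴ × 160 × 1.4 = 0.06944 m
2.6×10⁻⁴ × 280 × 0.27 = 0.019656 m
690 × 1.9×10⁻⁴ × 0.56 = 0.073416 m
0.5 × 1.3×10⁻⁴ × 1600 = 0.10400 m
Δh = 0.06944 + 0.019656 + 0.073416 + 0.10400 = 0.266512 m ≈ 26.7 cm

26.7 cm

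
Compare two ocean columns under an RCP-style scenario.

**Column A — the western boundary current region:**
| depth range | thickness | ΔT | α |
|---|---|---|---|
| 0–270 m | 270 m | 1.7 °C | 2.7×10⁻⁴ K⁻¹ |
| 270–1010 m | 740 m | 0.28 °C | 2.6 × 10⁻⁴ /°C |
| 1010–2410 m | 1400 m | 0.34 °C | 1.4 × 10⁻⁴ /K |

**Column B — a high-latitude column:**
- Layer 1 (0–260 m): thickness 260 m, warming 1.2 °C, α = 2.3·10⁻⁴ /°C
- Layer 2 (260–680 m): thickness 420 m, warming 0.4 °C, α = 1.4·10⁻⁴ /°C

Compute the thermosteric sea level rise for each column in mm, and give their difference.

A 0–270 m: 270 × 2.7×10⁻⁴ × 1.7 = 0.12393 m
A 270–1010 m: 740 × 2.6×10⁻⁴ × 0.28 = 0.053872 m
A 1010–2410 m: 1400 × 0.34 × 1.4×10⁻⁴ = 0.06664 m
A total: 0.244442 m
B 2.3×10⁻⁴ × 1.2 × 260 = 0.07176 m
B 0.4 × 420 × 1.4×10⁻⁴ = 0.02352 m
B total: 0.09528 m
Difference: 0.244442 − 0.09528 = 0.149162 m

Δh_A ≈ 244 mm, Δh_B ≈ 95.3 mm; difference ≈ 149 mm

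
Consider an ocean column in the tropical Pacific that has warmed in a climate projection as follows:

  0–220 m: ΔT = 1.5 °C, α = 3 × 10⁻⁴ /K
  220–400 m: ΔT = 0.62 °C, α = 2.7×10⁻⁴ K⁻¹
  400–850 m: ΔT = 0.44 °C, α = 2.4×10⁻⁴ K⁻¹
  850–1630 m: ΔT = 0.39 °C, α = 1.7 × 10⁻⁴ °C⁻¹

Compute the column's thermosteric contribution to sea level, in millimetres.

1.5 × 3×10⁻⁴ × 220 = 0.09900 m
2.7×10⁻⁴ × 180 × 0.62 = 0.030132 m
450 × 0.44 × 2.4×10⁻⁴ = 0.04752 m
Layer 4: 780 × 0.39 × 1.7×10⁻⁴ = 0.051714 m
Δh = 0.09900 + 0.030132 + 0.04752 + 0.051714 = 0.228366 m ≈ 228 mm

Δh ≈ 228 mm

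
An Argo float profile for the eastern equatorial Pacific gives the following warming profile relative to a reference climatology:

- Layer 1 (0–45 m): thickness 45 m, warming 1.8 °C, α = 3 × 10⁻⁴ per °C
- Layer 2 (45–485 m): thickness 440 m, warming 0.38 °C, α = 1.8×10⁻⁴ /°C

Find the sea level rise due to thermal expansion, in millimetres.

0–45 m: 1.8 × 3×10⁻⁴ × 45 = 0.02430 m
0.38 × 440 × 1.8×10⁻⁴ = 0.030096 m
Δh = 0.02430 + 0.030096 = 0.054396 m

about 54 mm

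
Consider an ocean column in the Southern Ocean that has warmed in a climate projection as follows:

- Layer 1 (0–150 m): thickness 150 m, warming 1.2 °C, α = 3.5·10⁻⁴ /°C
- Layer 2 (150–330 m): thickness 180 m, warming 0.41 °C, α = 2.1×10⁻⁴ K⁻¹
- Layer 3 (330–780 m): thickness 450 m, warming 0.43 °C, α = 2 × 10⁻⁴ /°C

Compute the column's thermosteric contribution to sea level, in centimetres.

0–150 m: 1.2 × 3.5×10⁻⁴ × 150 = 0.06300 m
Layer 2: 2.1×10⁻⁴ × 180 × 0.41 = 0.015498 m
Layer 3: 2×10⁻⁴ × 0.43 × 450 = 0.03870 m
Δh = 0.06300 + 0.015498 + 0.03870 = 0.117198 m

Δh ≈ 11.7 cm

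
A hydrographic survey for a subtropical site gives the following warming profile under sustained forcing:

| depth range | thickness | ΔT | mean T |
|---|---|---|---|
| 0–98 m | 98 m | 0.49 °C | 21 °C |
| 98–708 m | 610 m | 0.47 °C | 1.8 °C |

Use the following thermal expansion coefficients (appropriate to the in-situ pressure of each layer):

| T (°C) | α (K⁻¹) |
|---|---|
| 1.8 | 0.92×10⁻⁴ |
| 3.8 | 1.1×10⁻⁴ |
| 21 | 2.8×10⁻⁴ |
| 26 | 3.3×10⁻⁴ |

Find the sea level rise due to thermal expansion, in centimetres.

Layer 1 at 21 °C → α = 2.8×10⁻⁴ K⁻¹
Layer 2 at 1.8 °C → α = 0.92×10⁻⁴ K⁻¹
Layer 1: 2.8×10⁻⁴ × 98 × 0.49 = 0.0134456 m
98–708 m: 0.47 × 610 × 0.92×10⁻⁴ = 0.0263764 m
Δh = 0.0134456 + 0.0263764 = 0.039822 m ≈ 4.0 cm

Δh ≈ 4.0 cm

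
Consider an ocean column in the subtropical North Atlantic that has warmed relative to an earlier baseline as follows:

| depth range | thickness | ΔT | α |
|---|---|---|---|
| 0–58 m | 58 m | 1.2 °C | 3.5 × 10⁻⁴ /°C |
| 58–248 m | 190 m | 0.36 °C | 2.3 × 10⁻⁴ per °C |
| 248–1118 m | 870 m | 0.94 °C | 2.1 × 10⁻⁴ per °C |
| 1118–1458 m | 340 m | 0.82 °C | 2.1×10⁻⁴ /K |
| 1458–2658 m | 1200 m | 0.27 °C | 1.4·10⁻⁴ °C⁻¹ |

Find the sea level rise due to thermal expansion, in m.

0.316 m

Layer 1: 1.2 × 58 × 3.5×10⁻⁴ = 0.02436 m
58–248 m: 2.3×10⁻⁴ × 0.36 × 190 = 0.015732 m
Layer 3: 870 × 2.1×10⁻⁴ × 0.94 = 0.171738 m
340 × 0.82 × 2.1×10⁻⁴ = 0.058548 m
1200 × 1.4×10⁻⁴ × 0.27 = 0.04536 m
Δh = 0.02436 + 0.015732 + 0.171738 + 0.058548 + 0.04536 = 0.315738 m ≈ 0.316 m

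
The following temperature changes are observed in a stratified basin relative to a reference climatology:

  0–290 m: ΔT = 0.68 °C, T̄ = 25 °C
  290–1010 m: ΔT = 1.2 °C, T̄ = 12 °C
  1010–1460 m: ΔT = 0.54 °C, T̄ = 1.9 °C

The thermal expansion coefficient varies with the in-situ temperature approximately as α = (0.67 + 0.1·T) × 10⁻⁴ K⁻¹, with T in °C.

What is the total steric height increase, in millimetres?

Layer 1: α = (0.67 + 0.1×25)×10⁻⁴ = 3.17×10⁻⁴ K⁻¹
Layer 2: α = (0.67 + 0.1×12)×10⁻⁴ = 1.87×10⁻⁴ K⁻¹
Layer 3: α = (0.67 + 0.1×1.9)×10⁻⁴ = 0.86×10⁻⁴ K⁻¹
Layer 1: 3.17×10⁻⁴ × 290 × 0.68 = 0.0625124 m
290–1010 m: 1.87×10⁻⁴ × 1.2 × 720 = 0.161568 m
Layer 3: 450 × 0.86×10⁻⁴ × 0.54 = 0.020898 m
Δh = 0.0625124 + 0.161568 + 0.020898 = 0.2449784 m

240 mm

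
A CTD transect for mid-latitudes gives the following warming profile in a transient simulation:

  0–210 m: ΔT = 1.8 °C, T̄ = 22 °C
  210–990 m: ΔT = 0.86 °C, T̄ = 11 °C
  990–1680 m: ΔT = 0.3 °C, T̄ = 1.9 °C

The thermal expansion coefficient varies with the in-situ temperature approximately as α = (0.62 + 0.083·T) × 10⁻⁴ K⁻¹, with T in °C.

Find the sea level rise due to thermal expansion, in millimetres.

Δh ≈ 210 mm

Layer 1: α = (0.62 + 0.083×22)×10⁻⁴ = 2.446×10⁻⁴ K⁻¹
Layer 2: α = (0.62 + 0.083×11)×10⁻⁴ = 1.533×10⁻⁴ K⁻¹
Layer 3: α = (0.62 + 0.083×1.9)×10⁻⁴ = 0.7777×10⁻⁴ K⁻¹
Layer 1: 2.446×10⁻⁴ × 210 × 1.8 = 0.0924588 m
Layer 2: 0.86 × 780 × 1.533×10⁻⁴ = 0.10283364 m
0.7777×10⁻⁴ × 690 × 0.3 = 0.01609839 m
Δh = 0.0924588 + 0.10283364 + 0.01609839 = 0.21139083 m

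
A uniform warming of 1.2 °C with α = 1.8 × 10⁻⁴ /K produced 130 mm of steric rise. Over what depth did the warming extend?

H = Δh/(αΔT) = 0.13 / (1.8×10⁻⁴ × 1.2) ≈ 601.9 m

about 602 m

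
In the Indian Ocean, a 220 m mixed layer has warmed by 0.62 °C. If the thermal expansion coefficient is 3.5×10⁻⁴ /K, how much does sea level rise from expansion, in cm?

Δh = αΔT·H = 3.5×10⁻⁴ × 0.62 × 220 = 0.04774 m

4.77 cm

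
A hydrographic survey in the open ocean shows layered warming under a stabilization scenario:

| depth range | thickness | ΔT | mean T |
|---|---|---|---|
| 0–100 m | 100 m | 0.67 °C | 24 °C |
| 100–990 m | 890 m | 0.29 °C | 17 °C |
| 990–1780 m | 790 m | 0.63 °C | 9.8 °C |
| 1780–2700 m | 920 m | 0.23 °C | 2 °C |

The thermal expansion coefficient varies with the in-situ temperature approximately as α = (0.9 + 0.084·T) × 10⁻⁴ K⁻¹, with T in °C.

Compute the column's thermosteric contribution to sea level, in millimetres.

Layer 1: α = (0.9 + 0.084×24)×10⁻⁴ = 2.916×10⁻⁴ K⁻¹
Layer 2: α = (0.9 + 0.084×17)×10⁻⁴ = 2.328×10⁻⁴ K⁻¹
Layer 3: α = (0.9 + 0.084×9.8)×10⁻⁴ = 1.7232×10⁻⁴ K⁻¹
Layer 4: α = (0.9 + 0.084×2)×10⁻⁴ = 1.068×10⁻⁴ K⁻¹
0–100 m: 100 × 0.67 × 2.916×10⁻⁴ = 0.0195372 m
0.29 × 890 × 2.328×10⁻⁴ = 0.06008568 m
790 × 1.7232×10⁻⁴ × 0.63 = 0.085763664 m
Layer 4: 920 × 0.23 × 1.068×10⁻⁴ = 0.02259888 m
Δh = 0.0195372 + 0.06008568 + 0.085763664 + 0.02259888 = 0.187985424 m ≈ 188 mm

Δh ≈ 188 mm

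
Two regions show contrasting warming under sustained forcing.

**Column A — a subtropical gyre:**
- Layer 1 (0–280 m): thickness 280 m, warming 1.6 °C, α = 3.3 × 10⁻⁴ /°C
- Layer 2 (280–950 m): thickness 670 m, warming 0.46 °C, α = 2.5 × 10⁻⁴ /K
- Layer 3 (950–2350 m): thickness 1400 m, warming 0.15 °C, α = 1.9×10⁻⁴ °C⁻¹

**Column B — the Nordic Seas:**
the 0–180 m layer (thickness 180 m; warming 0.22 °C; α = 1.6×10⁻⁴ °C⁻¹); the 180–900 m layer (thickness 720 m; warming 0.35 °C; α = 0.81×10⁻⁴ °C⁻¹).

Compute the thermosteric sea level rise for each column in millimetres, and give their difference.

A 3.3×10⁻⁴ × 280 × 1.6 = 0.14784 m
A 280–950 m: 0.46 × 2.5×10⁻⁴ × 670 = 0.07705 m
A 1.9×10⁻⁴ × 1400 × 0.15 = 0.03990 m
A total: 0.26479 m
B 180 × 1.6×10⁻⁴ × 0.22 = 0.006336 m
B Layer 2: 0.35 × 720 × 0.81×10⁻⁴ = 0.020412 m
B total: 0.026748 m
Difference: 0.26479 − 0.026748 = 0.238042 m

A: 260 mm; B: 27 mm; difference 240 mm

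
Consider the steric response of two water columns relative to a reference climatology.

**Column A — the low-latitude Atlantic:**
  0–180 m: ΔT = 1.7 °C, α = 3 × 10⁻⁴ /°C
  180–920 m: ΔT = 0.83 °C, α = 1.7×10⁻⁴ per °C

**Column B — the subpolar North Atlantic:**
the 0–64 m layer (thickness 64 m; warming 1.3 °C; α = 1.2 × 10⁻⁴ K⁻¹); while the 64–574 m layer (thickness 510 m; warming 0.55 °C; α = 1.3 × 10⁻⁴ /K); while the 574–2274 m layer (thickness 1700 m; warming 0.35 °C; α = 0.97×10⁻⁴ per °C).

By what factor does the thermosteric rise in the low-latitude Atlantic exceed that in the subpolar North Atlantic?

A Layer 1: 180 × 1.7 × 3×10⁻⁴ = 0.09180 m
A Layer 2: 1.7×10⁻⁴ × 0.83 × 740 = 0.104414 m
A total: 0.196214 m
B 1.3 × 1.2×10⁻⁴ × 64 = 0.009984 m
B 1.3×10⁻⁴ × 510 × 0.55 = 0.036465 m
B 0.97×10⁻⁴ × 1700 × 0.35 = 0.057715 m
B total: 0.104164 m
Ratio: 0.196214 / 0.104164 ≈ 1.884

≈ 1.88×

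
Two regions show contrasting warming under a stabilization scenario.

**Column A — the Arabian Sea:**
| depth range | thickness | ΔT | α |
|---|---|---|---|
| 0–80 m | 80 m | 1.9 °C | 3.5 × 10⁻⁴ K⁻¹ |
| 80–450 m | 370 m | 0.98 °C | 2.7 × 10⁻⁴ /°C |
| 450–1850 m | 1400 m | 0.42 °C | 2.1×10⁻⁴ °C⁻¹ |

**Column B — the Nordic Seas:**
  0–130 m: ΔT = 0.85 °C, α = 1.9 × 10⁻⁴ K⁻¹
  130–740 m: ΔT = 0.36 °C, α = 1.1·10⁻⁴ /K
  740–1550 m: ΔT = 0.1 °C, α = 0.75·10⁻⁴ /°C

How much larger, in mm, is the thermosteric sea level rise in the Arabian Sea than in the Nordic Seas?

A 1.9 × 80 × 3.5×10⁻⁴ = 0.05320 m
A 80–450 m: 2.7×10⁻⁴ × 0.98 × 370 = 0.097902 m
A 450–1850 m: 2.1×10⁻⁴ × 0.42 × 1400 = 0.12348 m
A total: 0.274582 m
B 0–130 m: 1.9×10⁻⁴ × 130 × 0.85 = 0.020995 m
B 130–740 m: 0.36 × 1.1×10⁻⁴ × 610 = 0.024156 m
B 810 × 0.1 × 0.75×10⁻⁴ = 0.006075 m
B total: 0.051226 m
Difference: 0.274582 − 0.051226 = 0.223356 m

223 mm larger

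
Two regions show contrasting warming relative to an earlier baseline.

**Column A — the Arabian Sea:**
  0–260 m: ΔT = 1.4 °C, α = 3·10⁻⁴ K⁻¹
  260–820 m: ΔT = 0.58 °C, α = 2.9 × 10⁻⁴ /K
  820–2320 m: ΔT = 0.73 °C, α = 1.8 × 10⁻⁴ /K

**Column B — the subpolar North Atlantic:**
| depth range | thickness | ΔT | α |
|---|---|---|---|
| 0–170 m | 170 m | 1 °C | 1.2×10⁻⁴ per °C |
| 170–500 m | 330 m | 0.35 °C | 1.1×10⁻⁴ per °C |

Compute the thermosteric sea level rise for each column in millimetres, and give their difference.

A: 400 mm; B: 33 mm; difference 370 mm

A Layer 1: 260 × 3×10⁻⁴ × 1.4 = 0.10920 m
A 260–820 m: 0.58 × 560 × 2.9×10⁻⁴ = 0.094192 m
A Layer 3: 1500 × 1.8×10⁻⁴ × 0.73 = 0.19710 m
A total: 0.400492 m
B 1 × 170 × 1.2×10⁻⁴ = 0.02040 m
B Layer 2: 330 × 1.1×10⁻⁴ × 0.35 = 0.012705 m
B total: 0.033105 m
Difference: 0.400492 − 0.033105 = 0.367387 m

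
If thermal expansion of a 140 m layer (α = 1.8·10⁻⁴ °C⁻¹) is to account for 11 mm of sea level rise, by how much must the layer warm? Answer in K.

ΔT ≈ 0.44 K

ΔT = Δh/(αH) = 0.011 / (1.8×10⁻⁴ × 140) ≈ 0.4365 K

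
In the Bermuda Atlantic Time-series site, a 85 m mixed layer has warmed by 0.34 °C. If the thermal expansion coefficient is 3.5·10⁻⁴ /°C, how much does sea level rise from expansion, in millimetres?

Δh ≈ 10.1 mm

Δh = αΔT·H = 3.5×10⁻⁴ × 0.34 × 85 = 0.010115 m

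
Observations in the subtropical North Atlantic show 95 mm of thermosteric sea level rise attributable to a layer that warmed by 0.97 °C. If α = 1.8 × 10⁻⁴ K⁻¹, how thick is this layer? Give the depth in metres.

H ≈ 540 m

H = Δh/(αΔT) = 0.095 / (1.8×10⁻⁴ × 0.97) ≈ 544.1 m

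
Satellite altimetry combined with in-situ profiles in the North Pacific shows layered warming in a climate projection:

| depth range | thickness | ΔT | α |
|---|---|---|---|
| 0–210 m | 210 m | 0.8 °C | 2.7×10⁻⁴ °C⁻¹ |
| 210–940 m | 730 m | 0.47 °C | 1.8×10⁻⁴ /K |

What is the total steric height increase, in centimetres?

2.7×10⁻⁴ × 210 × 0.8 = 0.04536 m
Layer 2: 1.8×10⁻⁴ × 0.47 × 730 = 0.061758 m
Δh = 0.04536 + 0.061758 = 0.107118 m

about 11 cm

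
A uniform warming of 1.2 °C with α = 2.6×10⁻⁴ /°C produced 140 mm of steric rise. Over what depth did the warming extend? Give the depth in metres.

about 449 m

H = Δh/(αΔT) = 0.14 / (2.6×10⁻⁴ × 1.2) ≈ 448.7 m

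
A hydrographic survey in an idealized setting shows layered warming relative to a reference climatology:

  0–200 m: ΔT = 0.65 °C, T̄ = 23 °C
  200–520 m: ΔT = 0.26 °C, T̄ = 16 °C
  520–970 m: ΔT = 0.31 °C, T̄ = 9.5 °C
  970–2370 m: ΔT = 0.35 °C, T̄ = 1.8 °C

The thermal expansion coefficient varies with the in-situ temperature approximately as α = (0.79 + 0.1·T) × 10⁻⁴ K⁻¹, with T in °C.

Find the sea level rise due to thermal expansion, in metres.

0.132 m

Layer 1: α = (0.79 + 0.1×23)×10⁻⁴ = 3.09×10⁻⁴ K⁻¹
Layer 2: α = (0.79 + 0.1×16)×10⁻⁴ = 2.39×10⁻⁴ K⁻¹
Layer 3: α = (0.79 + 0.1×9.5)×10⁻⁴ = 1.74×10⁻⁴ K⁻¹
Layer 4: α = (0.79 + 0.1×1.8)×10⁻⁴ = 0.97×10⁻⁴ K⁻¹
0–200 m: 200 × 0.65 × 3.09×10⁻⁴ = 0.04017 m
Layer 2: 2.39×10⁻⁴ × 320 × 0.26 = 0.0198848 m
Layer 3: 1.74×10⁻⁴ × 0.31 × 450 = 0.024273 m
970–2370 m: 0.97×10⁻⁴ × 0.35 × 1400 = 0.04753 m
Δh = 0.04017 + 0.0198848 + 0.024273 + 0.04753 = 0.1318578 m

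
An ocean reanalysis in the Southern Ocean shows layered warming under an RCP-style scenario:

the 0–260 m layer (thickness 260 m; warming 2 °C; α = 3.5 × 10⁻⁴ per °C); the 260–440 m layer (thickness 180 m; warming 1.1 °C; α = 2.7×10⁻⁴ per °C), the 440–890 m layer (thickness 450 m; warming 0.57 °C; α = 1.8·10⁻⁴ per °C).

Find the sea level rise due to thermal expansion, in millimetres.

Layer 1: 2 × 260 × 3.5×10⁻⁴ = 0.18200 m
Layer 2: 1.1 × 2.7×10⁻⁴ × 180 = 0.05346 m
Layer 3: 0.57 × 450 × 1.8×10⁻⁴ = 0.04617 m
Δh = 0.18200 + 0.05346 + 0.04617 = 0.28163 m

Δh = 280 mm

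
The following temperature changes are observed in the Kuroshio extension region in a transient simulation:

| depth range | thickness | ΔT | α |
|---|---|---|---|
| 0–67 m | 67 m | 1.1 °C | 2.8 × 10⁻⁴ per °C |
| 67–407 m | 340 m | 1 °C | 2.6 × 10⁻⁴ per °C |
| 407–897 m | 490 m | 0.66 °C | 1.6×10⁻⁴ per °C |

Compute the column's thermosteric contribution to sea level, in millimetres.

Layer 1: 2.8×10⁻⁴ × 1.1 × 67 = 0.020636 m
Layer 2: 340 × 2.6×10⁻⁴ × 1 = 0.08840 m
Layer 3: 1.6×10⁻⁴ × 490 × 0.66 = 0.051744 m
Δh = 0.020636 + 0.08840 + 0.051744 = 0.16078 m

about 161 mm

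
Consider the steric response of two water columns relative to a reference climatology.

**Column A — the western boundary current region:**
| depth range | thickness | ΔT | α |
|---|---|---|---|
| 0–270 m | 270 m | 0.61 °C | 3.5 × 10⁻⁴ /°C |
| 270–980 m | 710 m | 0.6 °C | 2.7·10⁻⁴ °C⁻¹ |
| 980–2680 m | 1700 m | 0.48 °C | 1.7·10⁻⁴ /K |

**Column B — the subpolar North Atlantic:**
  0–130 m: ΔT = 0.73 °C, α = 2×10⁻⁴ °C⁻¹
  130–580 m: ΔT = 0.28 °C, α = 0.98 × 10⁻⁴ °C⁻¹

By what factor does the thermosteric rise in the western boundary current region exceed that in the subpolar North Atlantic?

9.94

A 0–270 m: 3.5×10⁻⁴ × 0.61 × 270 = 0.057645 m
A Layer 2: 2.7×10⁻⁴ × 710 × 0.6 = 0.11502 m
A 1700 × 0.48 × 1.7×10⁻⁴ = 0.13872 m
A total: 0.311385 m
B 0.73 × 2×10⁻⁴ × 130 = 0.01898 m
B 130–580 m: 0.28 × 450 × 0.98×10⁻⁴ = 0.012348 m
B total: 0.031328 m
Ratio: 0.311385 / 0.031328 ≈ 9.940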